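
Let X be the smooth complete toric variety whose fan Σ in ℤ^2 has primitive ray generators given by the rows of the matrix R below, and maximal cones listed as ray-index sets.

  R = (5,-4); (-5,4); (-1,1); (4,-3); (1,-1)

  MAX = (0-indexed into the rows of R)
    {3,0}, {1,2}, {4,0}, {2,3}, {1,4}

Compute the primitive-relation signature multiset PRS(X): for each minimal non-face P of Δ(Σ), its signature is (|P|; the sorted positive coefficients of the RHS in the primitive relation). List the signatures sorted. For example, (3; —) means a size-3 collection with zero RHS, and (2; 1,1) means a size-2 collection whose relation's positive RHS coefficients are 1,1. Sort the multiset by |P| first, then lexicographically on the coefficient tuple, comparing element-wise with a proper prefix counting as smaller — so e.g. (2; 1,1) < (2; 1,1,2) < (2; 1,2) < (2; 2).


5 collections generate NE(X_Σ); each relation:

  P={0,1}:  v_{0} + v_{1} = 0  ⇒ sig = (2; —)
  P={2,4}:  v_{2} + v_{4} = 0  ⇒ sig = (2; —)
  P={0,2}:  v_{0} + v_{2} = v_{3}  ⇒ sig = (2; 1)
  P={1,3}:  v_{1} + v_{3} = v_{2}  ⇒ sig = (2; 1)
  P={3,4}:  v_{3} + v_{4} = v_{0}  ⇒ sig = (2; 1)

Signatures (|P|; sorted positive RHS coefficients), sorted:
{ (2; —) ×2,  (2; 1) ×3 }


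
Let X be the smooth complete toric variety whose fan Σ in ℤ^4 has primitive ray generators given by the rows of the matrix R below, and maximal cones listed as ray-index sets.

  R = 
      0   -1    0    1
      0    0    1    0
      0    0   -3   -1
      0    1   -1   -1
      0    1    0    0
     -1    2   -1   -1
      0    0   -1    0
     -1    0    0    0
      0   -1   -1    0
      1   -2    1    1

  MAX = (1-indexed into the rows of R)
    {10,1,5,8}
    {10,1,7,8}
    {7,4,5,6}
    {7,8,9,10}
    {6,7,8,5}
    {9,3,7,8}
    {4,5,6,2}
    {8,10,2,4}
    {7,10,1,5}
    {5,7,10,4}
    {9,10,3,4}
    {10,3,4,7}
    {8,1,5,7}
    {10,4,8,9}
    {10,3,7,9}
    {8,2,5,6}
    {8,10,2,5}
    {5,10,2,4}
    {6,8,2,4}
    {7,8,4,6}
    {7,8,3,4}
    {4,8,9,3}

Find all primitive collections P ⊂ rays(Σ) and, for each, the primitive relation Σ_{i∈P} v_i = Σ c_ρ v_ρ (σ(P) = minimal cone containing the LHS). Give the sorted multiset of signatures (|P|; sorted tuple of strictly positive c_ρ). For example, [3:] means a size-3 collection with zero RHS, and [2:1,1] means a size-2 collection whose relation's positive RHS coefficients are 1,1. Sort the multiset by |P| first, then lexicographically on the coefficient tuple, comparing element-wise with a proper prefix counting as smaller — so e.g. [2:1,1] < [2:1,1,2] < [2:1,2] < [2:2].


Σ has 18 primitive collections:

  {2,7}:  v_{2} + v_{7} = 0  so sig = [2:]
  {6,10}:  v_{6} + v_{10} = 0  so sig = [2:]
  {1,4}:  v_{1} + v_{4} = v_{7}  so sig = [2:1]
  {5,9}:  v_{5} + v_{9} = v_{7}  so sig = [2:1]
  {2,3}:  v_{2} + v_{3} = v_{4} + v_{9}  so sig = [2:1,1]
  {1,2}:  v_{1} + v_{2} = v_{5} + v_{8} + v_{10}  so sig = [2:1,1,1]
  {1,6}:  v_{1} + v_{6} = v_{5} + v_{7} + v_{8}  so sig = [2:1,1,1]
  {2,9}:  v_{2} + v_{9} = v_{4} + v_{8} + v_{10}  so sig = [2:1,1,1]
  {6,9}:  v_{6} + v_{9} = v_{4} + v_{7} + v_{8}  so sig = [2:1,1,1]
  {1,9}:  v_{1} + v_{9} = 2·v_{7} + v_{8} + v_{10}  so sig = [2:1,1,2]
  {1,3}:  v_{1} + v_{3} = 2·v_{7} + v_{9}  so sig = [2:1,2]
  {3,5}:  v_{3} + v_{5} = v_{4} + 2·v_{7}  so sig = [2:1,2]
  {3,6}:  v_{3} + v_{6} = 2·v_{4} + 2·v_{7} + v_{8}  so sig = [2:1,2,2]
  {4,5,8}:  v_{4} + v_{5} + v_{8} = v_{6}  so sig = [3:1]
  {4,7,9}:  v_{4} + v_{7} + v_{9} = v_{3}  so sig = [3:1]
  {3,8,10}:  v_{3} + v_{8} + v_{10} = 2·v_{9}  so sig = [3:2]
  {4,7,8,10}:  v_{4} + v_{7} + v_{8} + v_{10} = v_{9}  so sig = [4:1]
  {5,7,8,10}:  v_{5} + v_{7} + v_{8} + v_{10} = v_{1}  so sig = [4:1]

Hence PRS(X_Σ) =
{ [2:] ×2,  [2:1] ×2,  [2:1,1],  [2:1,1,1] ×4,  [2:1,1,2],  [2:1,2] ×2,  [2:1,2,2],  [3:1] ×2,  [3:2],  [4:1] ×2 }


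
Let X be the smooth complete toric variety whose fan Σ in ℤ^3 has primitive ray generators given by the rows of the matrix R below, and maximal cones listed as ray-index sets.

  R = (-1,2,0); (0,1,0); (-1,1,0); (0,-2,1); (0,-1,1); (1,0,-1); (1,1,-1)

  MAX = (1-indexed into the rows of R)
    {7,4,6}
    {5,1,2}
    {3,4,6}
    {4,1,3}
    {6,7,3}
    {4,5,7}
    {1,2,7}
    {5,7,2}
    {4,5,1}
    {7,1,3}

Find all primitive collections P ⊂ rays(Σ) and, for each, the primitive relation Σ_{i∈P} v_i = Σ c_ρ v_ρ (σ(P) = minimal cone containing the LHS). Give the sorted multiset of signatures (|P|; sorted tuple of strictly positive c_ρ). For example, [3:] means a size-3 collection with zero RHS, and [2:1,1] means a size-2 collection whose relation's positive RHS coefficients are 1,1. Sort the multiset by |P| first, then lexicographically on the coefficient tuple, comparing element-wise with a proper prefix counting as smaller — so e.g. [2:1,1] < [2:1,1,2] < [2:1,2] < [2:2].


Δ(Σ) — 7 vertices, 9 min non-faces:

  {2,3}:  v_{2} + v_{3} = v_{1}  so sig = [2:1]
  {2,4}:  v_{2} + v_{4} = v_{5}  so sig = [2:1]
  {2,6}:  v_{2} + v_{6} = v_{7}  so sig = [2:1]
  {1,6}:  v_{1} + v_{6} = v_{3} + v_{7}  so sig = [2:1,1]
  {3,5}:  v_{3} + v_{5} = v_{1} + v_{4}  so sig = [2:1,1]
  {5,6}:  v_{5} + v_{6} = v_{4} + v_{7}  so sig = [2:1,1]
  {3,4,7}:  v_{3} + v_{4} + v_{7} = 0  so sig = [3:]
  {1,4,7}:  v_{1} + v_{4} + v_{7} = v_{2}  so sig = [3:1]
  {1,5,7}:  v_{1} + v_{5} + v_{7} = 2·v_{2}  so sig = [3:2]

so the primitive-relation signature multiset is
    |P|=2: 6 collections, coeffs (1), (1), (1), (1,1), (1,1), (1,1)
    |P|=3: 3 collections, coeffs (), (1), (2)


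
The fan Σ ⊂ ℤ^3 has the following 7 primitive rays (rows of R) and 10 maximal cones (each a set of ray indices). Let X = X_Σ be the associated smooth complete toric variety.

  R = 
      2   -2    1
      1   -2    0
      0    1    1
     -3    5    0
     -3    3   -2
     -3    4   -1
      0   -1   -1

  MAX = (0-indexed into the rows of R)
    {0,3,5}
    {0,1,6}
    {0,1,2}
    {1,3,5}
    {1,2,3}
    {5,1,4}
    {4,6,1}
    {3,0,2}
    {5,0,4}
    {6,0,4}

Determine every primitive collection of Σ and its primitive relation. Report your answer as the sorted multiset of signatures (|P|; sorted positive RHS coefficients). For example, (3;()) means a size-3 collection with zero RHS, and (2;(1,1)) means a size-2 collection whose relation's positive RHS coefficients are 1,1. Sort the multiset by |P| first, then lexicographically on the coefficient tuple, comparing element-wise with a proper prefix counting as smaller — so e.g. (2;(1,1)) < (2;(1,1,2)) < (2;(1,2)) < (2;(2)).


The 9 primitive collections of Σ (r=7, n=3):

  P={2,6}:  v_{2} + v_{6} = 0  →  sig = (2;())
  P={2,4}:  v_{2} + v_{4} = v_{5}  →  sig = (2;(1))
  P={2,5}:  v_{2} + v_{5} = v_{3}  →  sig = (2;(1))
  P={3,6}:  v_{3} + v_{6} = v_{5}  →  sig = (2;(1))
  P={5,6}:  v_{5} + v_{6} = v_{4}  →  sig = (2;(1))
  P={3,4}:  v_{3} + v_{4} = 2·v_{5}  →  sig = (2;(2))
  P={0,1,5}:  v_{0} + v_{1} + v_{5} = 0  →  sig = (3;())
  P={0,1,3}:  v_{0} + v_{1} + v_{3} = v_{2}  →  sig = (3;(1))
  P={0,1,4}:  v_{0} + v_{1} + v_{4} = v_{6}  →  sig = (3;(1))

Signatures (|P|; sorted positive RHS coefficients), sorted:
{ (2;()),  (2;(1)) ×4,  (2;(2)),  (3;()),  (3;(1)) ×2 }


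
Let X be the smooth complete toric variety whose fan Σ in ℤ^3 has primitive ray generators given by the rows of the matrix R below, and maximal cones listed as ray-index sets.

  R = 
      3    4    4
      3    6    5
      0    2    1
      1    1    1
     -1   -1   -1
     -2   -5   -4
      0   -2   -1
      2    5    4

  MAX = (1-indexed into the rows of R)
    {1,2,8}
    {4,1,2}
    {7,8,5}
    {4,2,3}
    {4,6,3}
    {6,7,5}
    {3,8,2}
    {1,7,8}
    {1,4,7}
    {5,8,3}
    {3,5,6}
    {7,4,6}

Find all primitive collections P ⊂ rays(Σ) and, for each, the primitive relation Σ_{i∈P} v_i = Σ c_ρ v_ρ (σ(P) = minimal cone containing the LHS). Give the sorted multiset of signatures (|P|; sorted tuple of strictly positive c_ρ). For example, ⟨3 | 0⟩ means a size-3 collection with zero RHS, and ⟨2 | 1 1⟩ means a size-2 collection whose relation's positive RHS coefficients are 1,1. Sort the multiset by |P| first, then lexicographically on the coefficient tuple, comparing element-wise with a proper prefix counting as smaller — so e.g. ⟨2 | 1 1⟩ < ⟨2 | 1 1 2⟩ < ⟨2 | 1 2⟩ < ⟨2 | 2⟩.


Minimal non-faces — 10 found among 8 rays, 12 max cones:

  P={3,7}:  v_{3} + v_{7} = 0 ; sig = ⟨2 | 0⟩
  P={4,5}:  v_{4} + v_{5} = 0 ; sig = ⟨2 | 0⟩
  P={6,8}:  v_{6} + v_{8} = 0 ; sig = ⟨2 | 0⟩
  P={1,3}:  v_{1} + v_{3} = v_{2} ; sig = ⟨2 | 1⟩
  P={2,5}:  v_{2} + v_{5} = v_{8} ; sig = ⟨2 | 1⟩
  P={2,6}:  v_{2} + v_{6} = v_{4} ; sig = ⟨2 | 1⟩
  P={2,7}:  v_{2} + v_{7} = v_{1} ; sig = ⟨2 | 1⟩
  P={4,8}:  v_{4} + v_{8} = v_{2} ; sig = ⟨2 | 1⟩
  P={1,5}:  v_{1} + v_{5} = v_{7} + v_{8} ; sig = ⟨2 | 1 1⟩
  P={1,6}:  v_{1} + v_{6} = v_{4} + v_{7} ; sig = ⟨2 | 1 1⟩

Signatures (|P|; sorted positive RHS coefficients), sorted:
[⟨2 | 0⟩, ⟨2 | 0⟩, ⟨2 | 0⟩, ⟨2 | 1⟩, ⟨2 | 1⟩, ⟨2 | 1⟩, ⟨2 | 1⟩, ⟨2 | 1⟩, ⟨2 | 1 1⟩, ⟨2 | 1 1⟩]


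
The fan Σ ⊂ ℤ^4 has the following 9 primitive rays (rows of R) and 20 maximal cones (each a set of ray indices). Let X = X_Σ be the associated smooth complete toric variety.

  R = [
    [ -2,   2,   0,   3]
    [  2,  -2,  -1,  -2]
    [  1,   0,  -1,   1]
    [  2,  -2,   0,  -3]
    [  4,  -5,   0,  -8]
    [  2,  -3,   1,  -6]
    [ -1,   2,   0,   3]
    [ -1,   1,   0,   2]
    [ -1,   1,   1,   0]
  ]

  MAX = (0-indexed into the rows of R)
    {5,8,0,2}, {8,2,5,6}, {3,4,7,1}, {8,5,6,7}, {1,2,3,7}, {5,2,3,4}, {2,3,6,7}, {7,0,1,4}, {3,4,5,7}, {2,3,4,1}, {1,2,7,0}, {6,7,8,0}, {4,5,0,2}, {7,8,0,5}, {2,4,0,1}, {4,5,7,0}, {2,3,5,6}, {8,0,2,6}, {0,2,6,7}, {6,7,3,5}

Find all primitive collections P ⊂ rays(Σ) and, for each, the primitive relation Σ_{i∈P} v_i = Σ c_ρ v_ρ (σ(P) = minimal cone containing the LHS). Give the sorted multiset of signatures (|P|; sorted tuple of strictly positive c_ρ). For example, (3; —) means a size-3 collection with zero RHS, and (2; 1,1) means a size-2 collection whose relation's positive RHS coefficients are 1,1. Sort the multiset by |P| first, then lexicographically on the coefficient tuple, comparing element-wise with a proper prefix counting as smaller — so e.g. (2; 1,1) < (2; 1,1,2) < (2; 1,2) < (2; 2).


Primitive collections (11):

  {0,3}:  v_{0} + v_{3} = 0  ⟹  sig = (2; —)
  {1,5}:  v_{1} + v_{5} = v_{4}  ⟹  sig = (2; 1)
  {1,6}:  v_{1} + v_{6} = v_{2}  ⟹  sig = (2; 1)
  {3,8}:  v_{3} + v_{8} = v_{5} + v_{6}  ⟹  sig = (2; 1,1)
  {4,6}:  v_{4} + v_{6} = v_{2} + v_{5}  ⟹  sig = (2; 1,1)
  {1,8}:  v_{1} + v_{8} = v_{0} + v_{2} + v_{5}  ⟹  sig = (2; 1,1,1)
  {4,8}:  v_{4} + v_{8} = v_{0} + v_{2} + 2·v_{5}  ⟹  sig = (2; 1,1,2)
  {0,5,6}:  v_{0} + v_{5} + v_{6} = v_{8}  ⟹  sig = (3; 1)
  {2,5,7}:  v_{2} + v_{5} + v_{7} = v_{3}  ⟹  sig = (3; 1)
  {2,7,8}:  v_{2} + v_{7} + v_{8} = v_{6}  ⟹  sig = (3; 1)
  {2,4,7}:  v_{2} + v_{4} + v_{7} = v_{1} + v_{3}  ⟹  sig = (3; 1,1)

so the primitive-relation signature multiset is
[(2; —), (2; 1), (2; 1), (2; 1,1), (2; 1,1), (2; 1,1,1), (2; 1,1,2), (3; 1), (3; 1), (3; 1), (3; 1,1)]


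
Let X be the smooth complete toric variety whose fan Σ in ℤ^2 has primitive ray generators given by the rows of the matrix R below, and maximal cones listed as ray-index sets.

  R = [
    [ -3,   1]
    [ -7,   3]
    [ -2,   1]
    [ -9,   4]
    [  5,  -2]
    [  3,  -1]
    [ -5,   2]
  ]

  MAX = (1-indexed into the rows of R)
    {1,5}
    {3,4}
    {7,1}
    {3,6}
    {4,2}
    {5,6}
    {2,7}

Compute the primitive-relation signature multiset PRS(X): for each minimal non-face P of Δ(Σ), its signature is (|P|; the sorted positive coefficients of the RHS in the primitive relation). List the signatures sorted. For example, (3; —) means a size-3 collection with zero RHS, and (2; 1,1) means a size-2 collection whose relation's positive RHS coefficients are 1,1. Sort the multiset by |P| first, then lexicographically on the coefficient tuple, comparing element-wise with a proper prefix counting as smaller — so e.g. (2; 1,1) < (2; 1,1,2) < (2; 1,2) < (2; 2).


The 14 primitive collections of Σ (r=7, n=2):

  P={1,6}:  v_{1} + v_{6} = 0  so sig = (2; —)
  P={5,7}:  v_{5} + v_{7} = 0  so sig = (2; —)
  P={1,3}:  v_{1} + v_{3} = v_{7}  so sig = (2; 1)
  P={2,3}:  v_{2} + v_{3} = v_{4}  so sig = (2; 1)
  P={2,5}:  v_{2} + v_{5} = v_{3}  so sig = (2; 1)
  P={3,5}:  v_{3} + v_{5} = v_{6}  so sig = (2; 1)
  P={3,7}:  v_{3} + v_{7} = v_{2}  so sig = (2; 1)
  P={6,7}:  v_{6} + v_{7} = v_{3}  so sig = (2; 1)
  P={1,4}:  v_{1} + v_{4} = v_{2} + v_{7}  so sig = (2; 1,1)
  P={1,2}:  v_{1} + v_{2} = 2·v_{7}  so sig = (2; 2)
  P={2,6}:  v_{2} + v_{6} = 2·v_{3}  so sig = (2; 2)
  P={4,5}:  v_{4} + v_{5} = 2·v_{3}  so sig = (2; 2)
  P={4,7}:  v_{4} + v_{7} = 2·v_{2}  so sig = (2; 2)
  P={4,6}:  v_{4} + v_{6} = 3·v_{3}  so sig = (2; 3)

Sorted signature multiset PRS(X):
    |P|=2: 14 collections, coeffs (), (), (1), (1), (1), (1), (1), (1), (1,1), (2), (2), (2), (2), (3)


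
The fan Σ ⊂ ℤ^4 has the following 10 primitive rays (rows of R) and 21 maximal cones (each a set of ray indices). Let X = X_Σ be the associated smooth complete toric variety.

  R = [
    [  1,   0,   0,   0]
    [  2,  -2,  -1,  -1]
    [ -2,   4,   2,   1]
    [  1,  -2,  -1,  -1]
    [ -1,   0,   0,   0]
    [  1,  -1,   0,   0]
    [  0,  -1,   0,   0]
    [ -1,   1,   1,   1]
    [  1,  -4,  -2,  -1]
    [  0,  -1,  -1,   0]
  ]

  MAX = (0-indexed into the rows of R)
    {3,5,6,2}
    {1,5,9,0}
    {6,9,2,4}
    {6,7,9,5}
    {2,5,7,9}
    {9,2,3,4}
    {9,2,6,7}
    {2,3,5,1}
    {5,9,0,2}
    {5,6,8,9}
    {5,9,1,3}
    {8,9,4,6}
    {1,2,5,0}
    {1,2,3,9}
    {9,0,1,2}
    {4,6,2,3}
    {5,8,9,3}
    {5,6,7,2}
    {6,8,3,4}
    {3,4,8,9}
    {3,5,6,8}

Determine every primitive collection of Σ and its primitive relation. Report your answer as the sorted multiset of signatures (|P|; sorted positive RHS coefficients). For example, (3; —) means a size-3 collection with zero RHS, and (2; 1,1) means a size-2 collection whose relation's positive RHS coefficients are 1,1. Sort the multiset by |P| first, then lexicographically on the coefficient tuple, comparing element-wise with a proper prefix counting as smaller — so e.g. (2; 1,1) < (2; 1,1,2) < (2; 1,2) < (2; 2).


The 18 primitive collections of Σ (r=10, n=4):

  P = {0,4}:  v_{0} + v_{4} = 0  ⇒ sig = (2; —)
  P = {0,3}:  v_{0} + v_{3} = v_{1}  ⇒ sig = (2; 1)
  P = {0,6}:  v_{0} + v_{6} = v_{5}  ⇒ sig = (2; 1)
  P = {1,4}:  v_{1} + v_{4} = v_{3}  ⇒ sig = (2; 1)
  P = {1,7}:  v_{1} + v_{7} = v_{5}  ⇒ sig = (2; 1)
  P = {2,8}:  v_{2} + v_{8} = v_{4}  ⇒ sig = (2; 1)
  P = {3,7}:  v_{3} + v_{7} = v_{6}  ⇒ sig = (2; 1)
  P = {4,5}:  v_{4} + v_{5} = v_{6}  ⇒ sig = (2; 1)
  P = {1,6}:  v_{1} + v_{6} = v_{3} + v_{5}  ⇒ sig = (2; 1,1)
  P = {0,8}:  v_{0} + v_{8} = v_{3} + v_{5} + v_{9}  ⇒ sig = (2; 1,1,1)
  P = {0,7}:  v_{0} + v_{7} = v_{2} + 2·v_{5} + v_{9}  ⇒ sig = (2; 1,1,2)
  P = {1,8}:  v_{1} + v_{8} = 2·v_{3} + v_{5} + v_{9}  ⇒ sig = (2; 1,1,2)
  P = {4,7}:  v_{4} + v_{7} = v_{2} + 2·v_{6} + v_{9}  ⇒ sig = (2; 1,1,2)
  P = {7,8}:  v_{7} + v_{8} = 2·v_{6} + v_{9}  ⇒ sig = (2; 1,2)
  P = {3,6,9}:  v_{3} + v_{6} + v_{9} = v_{8}  ⇒ sig = (3; 1)
  P = {2,3,5,9}:  v_{2} + v_{3} + v_{5} + v_{9} = 0  ⇒ sig = (4; —)
  P = {1,2,5,9}:  v_{1} + v_{2} + v_{5} + v_{9} = v_{0}  ⇒ sig = (4; 1)
  P = {2,5,6,9}:  v_{2} + v_{5} + v_{6} + v_{9} = v_{7}  ⇒ sig = (4; 1)

Signatures (|P|; sorted positive RHS coefficients), sorted:
    |P|=2: 14 collections, coeffs (), (1), (1), (1), (1), (1), (1), (1), (1,1), (1,1,1), (1,1,2), (1,1,2), (1,1,2), (1,2)
    |P|=3: 1 collection, coeffs (1)
    |P|=4: 3 collections, coeffs (), (1), (1)


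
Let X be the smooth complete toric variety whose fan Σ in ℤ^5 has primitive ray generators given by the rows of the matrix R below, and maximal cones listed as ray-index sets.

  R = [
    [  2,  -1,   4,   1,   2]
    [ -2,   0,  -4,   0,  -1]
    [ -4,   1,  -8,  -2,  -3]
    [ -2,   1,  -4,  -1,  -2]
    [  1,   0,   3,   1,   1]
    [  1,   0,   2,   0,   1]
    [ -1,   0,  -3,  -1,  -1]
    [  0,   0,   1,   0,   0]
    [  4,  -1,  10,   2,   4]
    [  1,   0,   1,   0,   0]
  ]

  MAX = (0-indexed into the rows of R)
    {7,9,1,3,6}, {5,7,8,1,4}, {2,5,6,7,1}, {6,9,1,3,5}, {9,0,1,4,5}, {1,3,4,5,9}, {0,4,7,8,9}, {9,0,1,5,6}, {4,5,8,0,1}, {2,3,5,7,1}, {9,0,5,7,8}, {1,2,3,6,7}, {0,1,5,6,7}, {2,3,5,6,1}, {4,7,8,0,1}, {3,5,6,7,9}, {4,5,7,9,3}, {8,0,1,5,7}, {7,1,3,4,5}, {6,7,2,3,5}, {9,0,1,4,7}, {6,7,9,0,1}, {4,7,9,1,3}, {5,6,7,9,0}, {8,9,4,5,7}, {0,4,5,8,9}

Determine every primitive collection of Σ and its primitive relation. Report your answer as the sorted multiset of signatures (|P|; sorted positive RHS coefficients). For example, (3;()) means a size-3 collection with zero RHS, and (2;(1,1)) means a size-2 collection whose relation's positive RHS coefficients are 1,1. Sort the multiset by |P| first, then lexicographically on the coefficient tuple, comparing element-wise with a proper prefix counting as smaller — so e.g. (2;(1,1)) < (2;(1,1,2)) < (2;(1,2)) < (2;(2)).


12 minimal non-faces of Δ(Σ) (on 10 rays):

  {0,3}:  v_{0} + v_{3} = 0  ⇒ sig = (2;())
  {4,6}:  v_{4} + v_{6} = 0  ⇒ sig = (2;())
  {2,9}:  v_{2} + v_{9} = v_{3} + v_{6}  ⇒ sig = (2;(1,1))
  {3,8}:  v_{3} + v_{8} = v_{4} + v_{5} + v_{7}  ⇒ sig = (2;(1,1,1))
  {6,8}:  v_{6} + v_{8} = v_{0} + v_{5} + v_{7}  ⇒ sig = (2;(1,1,1))
  {0,2}:  v_{0} + v_{2} = v_{1} + v_{5} + v_{6} + v_{7}  ⇒ sig = (2;(1,1,1,1))
  {2,4}:  v_{2} + v_{4} = v_{1} + v_{3} + v_{5} + v_{7}  ⇒ sig = (2;(1,1,1,1))
  {2,8}:  v_{2} + v_{8} = v_{1} + 2·v_{5} + 2·v_{7}  ⇒ sig = (2;(1,2,2))
  {1,8,9}:  v_{1} + v_{8} + v_{9} = v_{0} + v_{4}  ⇒ sig = (3;(1,1))
  {1,5,7,9}:  v_{1} + v_{5} + v_{7} + v_{9} = 0  ⇒ sig = (4;())
  {0,4,5,7}:  v_{0} + v_{4} + v_{5} + v_{7} = v_{8}  ⇒ sig = (4;(1))
  {1,3,5,6,7}:  v_{1} + v_{3} + v_{5} + v_{6} + v_{7} = v_{2}  ⇒ sig = (5;(1))

Hence PRS(X_Σ) =
    |P|=2: 8 collections, coeffs (), (), (1,1), (1,1,1), (1,1,1), (1,1,1,1), (1,1,1,1), (1,2,2)
    |P|=3: 1 collection, coeffs (1,1)
    |P|=4: 2 collections, coeffs (), (1)
    |P|=5: 1 collection, coeffs (1)


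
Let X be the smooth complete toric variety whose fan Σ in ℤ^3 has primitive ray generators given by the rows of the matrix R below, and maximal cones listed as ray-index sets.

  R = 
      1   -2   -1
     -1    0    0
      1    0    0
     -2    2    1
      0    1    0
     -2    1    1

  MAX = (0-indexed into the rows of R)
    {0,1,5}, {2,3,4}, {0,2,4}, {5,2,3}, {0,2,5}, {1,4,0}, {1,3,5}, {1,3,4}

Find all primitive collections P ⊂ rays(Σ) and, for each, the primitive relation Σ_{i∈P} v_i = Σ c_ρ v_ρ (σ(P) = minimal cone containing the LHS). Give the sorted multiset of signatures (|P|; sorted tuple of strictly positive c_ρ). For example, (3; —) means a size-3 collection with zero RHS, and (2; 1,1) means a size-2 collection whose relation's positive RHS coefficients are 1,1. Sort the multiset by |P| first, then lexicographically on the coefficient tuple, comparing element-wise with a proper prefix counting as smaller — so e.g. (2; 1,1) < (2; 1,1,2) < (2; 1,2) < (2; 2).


3 collections generate NE(X_Σ); each relation:

  {1,2}:  v_{1} + v_{2} = 0 ; sig = (2; —)
  {0,3}:  v_{0} + v_{3} = v_{1} ; sig = (2; 1)
  {4,5}:  v_{4} + v_{5} = v_{3} ; sig = (2; 1)

Hence PRS(X_Σ) =
    |P|=2: 3 collections, coeffs (), (1), (1)


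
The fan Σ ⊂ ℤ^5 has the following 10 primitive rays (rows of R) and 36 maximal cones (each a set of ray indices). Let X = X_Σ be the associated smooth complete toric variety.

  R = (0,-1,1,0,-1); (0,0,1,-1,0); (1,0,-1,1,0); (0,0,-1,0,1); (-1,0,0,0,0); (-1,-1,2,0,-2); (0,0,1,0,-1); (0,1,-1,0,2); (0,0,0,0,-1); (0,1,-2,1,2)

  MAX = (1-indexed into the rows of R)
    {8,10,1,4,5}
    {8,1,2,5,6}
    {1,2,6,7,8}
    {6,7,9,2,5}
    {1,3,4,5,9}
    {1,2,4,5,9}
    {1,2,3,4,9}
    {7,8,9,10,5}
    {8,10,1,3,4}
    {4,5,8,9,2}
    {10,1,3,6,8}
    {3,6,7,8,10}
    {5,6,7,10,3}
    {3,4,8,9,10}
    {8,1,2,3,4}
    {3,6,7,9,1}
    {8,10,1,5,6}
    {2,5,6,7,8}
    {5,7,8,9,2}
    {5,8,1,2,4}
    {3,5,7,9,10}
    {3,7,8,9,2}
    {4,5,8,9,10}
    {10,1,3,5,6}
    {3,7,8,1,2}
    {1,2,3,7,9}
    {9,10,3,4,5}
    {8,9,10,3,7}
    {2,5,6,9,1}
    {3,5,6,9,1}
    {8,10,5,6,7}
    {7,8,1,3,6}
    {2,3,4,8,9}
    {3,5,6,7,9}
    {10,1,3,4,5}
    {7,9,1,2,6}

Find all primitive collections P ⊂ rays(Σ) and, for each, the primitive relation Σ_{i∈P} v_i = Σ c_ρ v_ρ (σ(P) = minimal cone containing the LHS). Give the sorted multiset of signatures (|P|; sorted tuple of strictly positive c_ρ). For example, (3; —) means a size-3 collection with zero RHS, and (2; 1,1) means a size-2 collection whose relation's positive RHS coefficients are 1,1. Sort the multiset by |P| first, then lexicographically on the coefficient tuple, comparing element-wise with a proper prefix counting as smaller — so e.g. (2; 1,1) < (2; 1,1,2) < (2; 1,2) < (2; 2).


Σ has 12 primitive collections:

  • {4,7}:  v_{4} + v_{7} = 0  →  sig = (2; —)
  • {2,10}:  v_{2} + v_{10} = v_{8}  →  sig = (2; 1)
  • {4,6}:  v_{4} + v_{6} = v_{1} + v_{5}  →  sig = (2; 1,1)
  • {1,8,9}:  v_{1} + v_{8} + v_{9} = 0  →  sig = (3; —)
  • {2,3,5}:  v_{2} + v_{3} + v_{5} = 0  →  sig = (3; —)
  • {1,5,7}:  v_{1} + v_{5} + v_{7} = v_{6}  →  sig = (3; 1)
  • {3,5,8}:  v_{3} + v_{5} + v_{8} = v_{10}  →  sig = (3; 1)
  • {1,9,10}:  v_{1} + v_{9} + v_{10} = v_{3} + v_{5}  →  sig = (3; 1,1)
  • {2,3,6}:  v_{2} + v_{3} + v_{6} = v_{1} + v_{7}  →  sig = (3; 1,1)
  • {6,8,9}:  v_{6} + v_{8} + v_{9} = v_{5} + v_{7}  →  sig = (3; 1,1)
  • {1,7,10}:  v_{1} + v_{7} + v_{10} = v_{3} + v_{6} + v_{8}  →  sig = (3; 1,1,1)
  • {6,9,10}:  v_{6} + v_{9} + v_{10} = v_{3} + 2·v_{5} + v_{7}  →  sig = (3; 1,1,2)

Signatures (|P|; sorted positive RHS coefficients), sorted:
[(2; —), (2; 1), (2; 1,1), (3; —), (3; —), (3; 1), (3; 1), (3; 1,1), (3; 1,1), (3; 1,1), (3; 1,1,1), (3; 1,1,2)]


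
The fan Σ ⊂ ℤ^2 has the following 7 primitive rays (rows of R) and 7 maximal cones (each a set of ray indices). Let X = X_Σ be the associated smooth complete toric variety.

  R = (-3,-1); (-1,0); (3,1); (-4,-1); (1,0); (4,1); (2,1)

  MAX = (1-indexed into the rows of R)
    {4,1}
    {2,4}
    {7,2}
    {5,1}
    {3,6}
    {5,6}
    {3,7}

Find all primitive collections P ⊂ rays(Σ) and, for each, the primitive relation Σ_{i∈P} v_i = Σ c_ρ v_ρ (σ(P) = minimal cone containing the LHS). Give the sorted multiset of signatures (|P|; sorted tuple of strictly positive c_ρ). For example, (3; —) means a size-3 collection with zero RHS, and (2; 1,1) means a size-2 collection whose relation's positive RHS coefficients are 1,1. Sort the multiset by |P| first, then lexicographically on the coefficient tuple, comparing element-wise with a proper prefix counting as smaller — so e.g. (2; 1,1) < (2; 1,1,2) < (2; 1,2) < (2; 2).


Minimal non-faces — 14 found among 7 rays, 7 max cones:

  P={1,3}:  v_{1} + v_{3} = 0  so sig = (2; —)
  P={2,5}:  v_{2} + v_{5} = 0  so sig = (2; —)
  P={4,6}:  v_{4} + v_{6} = 0  so sig = (2; —)
  P={1,2}:  v_{1} + v_{2} = v_{4}  so sig = (2; 1)
  P={1,6}:  v_{1} + v_{6} = v_{5}  so sig = (2; 1)
  P={1,7}:  v_{1} + v_{7} = v_{2}  so sig = (2; 1)
  P={2,3}:  v_{2} + v_{3} = v_{7}  so sig = (2; 1)
  P={2,6}:  v_{2} + v_{6} = v_{3}  so sig = (2; 1)
  P={3,4}:  v_{3} + v_{4} = v_{2}  so sig = (2; 1)
  P={3,5}:  v_{3} + v_{5} = v_{6}  so sig = (2; 1)
  P={4,5}:  v_{4} + v_{5} = v_{1}  so sig = (2; 1)
  P={5,7}:  v_{5} + v_{7} = v_{3}  so sig = (2; 1)
  P={4,7}:  v_{4} + v_{7} = 2·v_{2}  so sig = (2; 2)
  P={6,7}:  v_{6} + v_{7} = 2·v_{3}  so sig = (2; 2)

Sorted signature multiset PRS(X):
    (2; —)
    (2; —)
    (2; —)
    (2; 1)
    (2; 1)
    (2; 1)
    (2; 1)
    (2; 1)
    (2; 1)
    (2; 1)
    (2; 1)
    (2; 1)
    (2; 2)
    (2; 2)


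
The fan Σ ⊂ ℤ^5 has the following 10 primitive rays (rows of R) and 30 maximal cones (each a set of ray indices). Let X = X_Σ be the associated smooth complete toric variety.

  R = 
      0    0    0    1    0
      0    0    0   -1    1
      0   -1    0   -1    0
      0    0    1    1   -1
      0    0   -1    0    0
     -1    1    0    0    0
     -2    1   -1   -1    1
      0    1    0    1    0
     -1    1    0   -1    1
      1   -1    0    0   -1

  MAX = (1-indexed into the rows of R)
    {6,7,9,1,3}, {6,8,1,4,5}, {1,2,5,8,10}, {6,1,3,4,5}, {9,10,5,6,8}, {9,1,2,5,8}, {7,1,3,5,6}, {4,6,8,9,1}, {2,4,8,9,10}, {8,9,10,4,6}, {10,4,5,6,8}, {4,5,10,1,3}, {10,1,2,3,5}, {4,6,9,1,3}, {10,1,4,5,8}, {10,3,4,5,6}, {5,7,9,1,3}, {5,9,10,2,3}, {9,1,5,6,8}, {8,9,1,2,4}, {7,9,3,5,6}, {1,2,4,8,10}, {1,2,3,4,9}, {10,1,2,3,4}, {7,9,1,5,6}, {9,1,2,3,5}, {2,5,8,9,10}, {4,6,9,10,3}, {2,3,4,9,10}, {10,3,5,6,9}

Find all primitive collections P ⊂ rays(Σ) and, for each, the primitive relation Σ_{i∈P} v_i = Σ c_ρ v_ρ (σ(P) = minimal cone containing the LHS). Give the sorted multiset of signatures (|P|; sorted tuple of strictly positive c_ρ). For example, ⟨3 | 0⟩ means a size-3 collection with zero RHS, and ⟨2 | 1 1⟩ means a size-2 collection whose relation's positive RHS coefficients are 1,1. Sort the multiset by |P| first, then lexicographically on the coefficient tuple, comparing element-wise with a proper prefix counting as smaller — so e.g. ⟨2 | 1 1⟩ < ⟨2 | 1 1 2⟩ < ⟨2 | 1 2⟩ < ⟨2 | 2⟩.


Minimal non-faces — 11 found among 10 rays, 30 max cones:

  • {3,8}:  v_{3} + v_{8} = 0  ⟹  sig = ⟨2 | 0⟩
  • {2,6}:  v_{2} + v_{6} = v_{9}  ⟹  sig = ⟨2 | 1⟩
  • {7,10}:  v_{7} + v_{10} = v_{3} + v_{5} + v_{6}  ⟹  sig = ⟨2 | 1 1 1⟩
  • {7,8}:  v_{7} + v_{8} = v_{1} + v_{5} + v_{6} + v_{9}  ⟹  sig = ⟨2 | 1 1 1 1⟩
  • {2,7}:  v_{2} + v_{7} = v_{1} + v_{3} + v_{5} + 2·v_{9}  ⟹  sig = ⟨2 | 1 1 1 2⟩
  • {4,7}:  v_{4} + v_{7} = v_{1} + v_{3} + 2·v_{6}  ⟹  sig = ⟨2 | 1 1 2⟩
  • {1,9,10}:  v_{1} + v_{9} + v_{10} = 0  ⟹  sig = ⟨3 | 0⟩
  • {2,4,5}:  v_{2} + v_{4} + v_{5} = 0  ⟹  sig = ⟨3 | 0⟩
  • {4,5,9}:  v_{4} + v_{5} + v_{9} = v_{6}  ⟹  sig = ⟨3 | 1⟩
  • {1,6,10}:  v_{1} + v_{6} + v_{10} = v_{4} + v_{5}  ⟹  sig = ⟨3 | 1 1⟩
  • {1,3,5,6,9}:  v_{1} + v_{3} + v_{5} + v_{6} + v_{9} = v_{7}  ⟹  sig = ⟨5 | 1⟩

Signatures (|P|; sorted positive RHS coefficients), sorted:
    ⟨2 | 0⟩
    ⟨2 | 1⟩
    ⟨2 | 1 1 1⟩
    ⟨2 | 1 1 1 1⟩
    ⟨2 | 1 1 1 2⟩
    ⟨2 | 1 1 2⟩
    ⟨3 | 0⟩
    ⟨3 | 0⟩
    ⟨3 | 1⟩
    ⟨3 | 1 1⟩
    ⟨5 | 1⟩


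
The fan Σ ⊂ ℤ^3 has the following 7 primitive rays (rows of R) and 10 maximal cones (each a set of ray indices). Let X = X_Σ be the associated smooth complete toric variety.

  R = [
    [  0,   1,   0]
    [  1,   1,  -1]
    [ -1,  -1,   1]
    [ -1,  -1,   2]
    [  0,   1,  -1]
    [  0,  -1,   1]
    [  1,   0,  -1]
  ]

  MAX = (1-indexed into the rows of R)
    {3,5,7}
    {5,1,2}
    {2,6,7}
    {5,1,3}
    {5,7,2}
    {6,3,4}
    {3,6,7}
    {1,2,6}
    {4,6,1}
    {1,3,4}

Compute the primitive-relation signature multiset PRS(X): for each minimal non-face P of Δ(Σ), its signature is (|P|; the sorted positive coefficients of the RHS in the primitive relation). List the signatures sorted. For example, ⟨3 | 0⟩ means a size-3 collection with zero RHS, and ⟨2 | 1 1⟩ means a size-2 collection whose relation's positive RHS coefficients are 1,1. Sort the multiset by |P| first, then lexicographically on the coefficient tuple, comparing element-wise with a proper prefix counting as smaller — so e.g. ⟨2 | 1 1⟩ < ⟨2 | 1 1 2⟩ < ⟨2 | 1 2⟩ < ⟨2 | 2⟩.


Primitive collections (7):

  • {2,3}:  v_{2} + v_{3} = 0  so sig = ⟨2 | 0⟩
  • {5,6}:  v_{5} + v_{6} = 0  so sig = ⟨2 | 0⟩
  • {1,7}:  v_{1} + v_{7} = v_{2}  so sig = ⟨2 | 1⟩
  • {4,7}:  v_{4} + v_{7} = v_{6}  so sig = ⟨2 | 1⟩
  • {2,4}:  v_{2} + v_{4} = v_{1} + v_{6}  so sig = ⟨2 | 1 1⟩
  • {4,5}:  v_{4} + v_{5} = v_{1} + v_{3}  so sig = ⟨2 | 1 1⟩
  • {1,3,6}:  v_{1} + v_{3} + v_{6} = v_{4}  so sig = ⟨3 | 1⟩

Sorted signature multiset PRS(X):
{ ⟨2 | 0⟩ ×2,  ⟨2 | 1⟩ ×2,  ⟨2 | 1 1⟩ ×2,  ⟨3 | 1⟩ }


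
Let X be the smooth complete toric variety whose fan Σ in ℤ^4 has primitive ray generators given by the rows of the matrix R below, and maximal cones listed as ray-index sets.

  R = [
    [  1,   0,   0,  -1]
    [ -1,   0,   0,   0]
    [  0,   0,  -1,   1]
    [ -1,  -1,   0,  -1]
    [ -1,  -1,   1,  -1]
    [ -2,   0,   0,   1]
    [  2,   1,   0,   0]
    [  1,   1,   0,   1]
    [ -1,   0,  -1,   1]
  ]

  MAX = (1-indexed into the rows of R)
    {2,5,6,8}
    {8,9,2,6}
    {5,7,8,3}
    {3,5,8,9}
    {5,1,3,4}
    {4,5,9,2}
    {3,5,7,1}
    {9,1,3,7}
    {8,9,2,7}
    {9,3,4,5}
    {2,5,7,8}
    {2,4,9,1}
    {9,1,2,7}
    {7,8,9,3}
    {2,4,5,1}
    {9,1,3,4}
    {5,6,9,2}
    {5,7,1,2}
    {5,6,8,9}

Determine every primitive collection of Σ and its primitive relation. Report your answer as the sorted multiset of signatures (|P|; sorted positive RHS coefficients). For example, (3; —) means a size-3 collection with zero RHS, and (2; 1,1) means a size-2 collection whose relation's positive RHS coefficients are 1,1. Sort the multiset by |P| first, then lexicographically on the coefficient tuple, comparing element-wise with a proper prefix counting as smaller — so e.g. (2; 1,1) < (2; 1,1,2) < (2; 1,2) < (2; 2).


Minimal non-faces — 11 found among 9 rays, 19 max cones:

  • {4,8}:  v_{4} + v_{8} = 0  →  sig = (2; —)
  • {1,6}:  v_{1} + v_{6} = v_{2}  →  sig = (2; 1)
  • {1,8}:  v_{1} + v_{8} = v_{7}  →  sig = (2; 1)
  • {2,3}:  v_{2} + v_{3} = v_{9}  →  sig = (2; 1)
  • {4,7}:  v_{4} + v_{7} = v_{1}  →  sig = (2; 1)
  • {6,7}:  v_{6} + v_{7} = v_{2} + v_{8}  →  sig = (2; 1,1)
  • {4,6}:  v_{4} + v_{6} = v_{2} + v_{5} + v_{9}  →  sig = (2; 1,1,1)
  • {3,6}:  v_{3} + v_{6} = v_{5} + v_{8} + 2·v_{9}  →  sig = (2; 1,1,2)
  • {5,7,9}:  v_{5} + v_{7} + v_{9} = 0  →  sig = (3; —)
  • {1,5,9}:  v_{1} + v_{5} + v_{9} = v_{4}  →  sig = (3; 1)
  • {2,5,8,9}:  v_{2} + v_{5} + v_{8} + v_{9} = v_{6}  →  sig = (4; 1)

Hence PRS(X_Σ) =
    (2; —)
    (2; 1)
    (2; 1)
    (2; 1)
    (2; 1)
    (2; 1,1)
    (2; 1,1,1)
    (2; 1,1,2)
    (3; —)
    (3; 1)
    (4; 1)


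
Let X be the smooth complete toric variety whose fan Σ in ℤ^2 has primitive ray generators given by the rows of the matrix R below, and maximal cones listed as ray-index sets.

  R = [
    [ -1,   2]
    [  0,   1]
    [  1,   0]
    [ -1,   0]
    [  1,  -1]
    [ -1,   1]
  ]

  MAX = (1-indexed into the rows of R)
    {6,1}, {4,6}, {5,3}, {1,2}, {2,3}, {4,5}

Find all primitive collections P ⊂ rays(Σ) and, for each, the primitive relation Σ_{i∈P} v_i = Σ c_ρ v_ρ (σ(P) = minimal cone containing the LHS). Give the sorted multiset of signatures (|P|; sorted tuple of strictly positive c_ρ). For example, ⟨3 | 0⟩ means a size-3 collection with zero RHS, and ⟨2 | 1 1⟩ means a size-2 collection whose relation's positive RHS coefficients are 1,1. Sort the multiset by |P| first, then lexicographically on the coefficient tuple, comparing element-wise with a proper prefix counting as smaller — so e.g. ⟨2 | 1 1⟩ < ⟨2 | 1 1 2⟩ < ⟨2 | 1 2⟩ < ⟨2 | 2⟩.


The 9 primitive collections of Σ (r=6, n=2):

  P={3,4}:  v_{3} + v_{4} = 0  ⇒ sig = ⟨2 | 0⟩
  P={5,6}:  v_{5} + v_{6} = 0  ⇒ sig = ⟨2 | 0⟩
  P={1,5}:  v_{1} + v_{5} = v_{2}  ⇒ sig = ⟨2 | 1⟩
  P={2,4}:  v_{2} + v_{4} = v_{6}  ⇒ sig = ⟨2 | 1⟩
  P={2,5}:  v_{2} + v_{5} = v_{3}  ⇒ sig = ⟨2 | 1⟩
  P={2,6}:  v_{2} + v_{6} = v_{1}  ⇒ sig = ⟨2 | 1⟩
  P={3,6}:  v_{3} + v_{6} = v_{2}  ⇒ sig = ⟨2 | 1⟩
  P={1,3}:  v_{1} + v_{3} = 2·v_{2}  ⇒ sig = ⟨2 | 2⟩
  P={1,4}:  v_{1} + v_{4} = 2·v_{6}  ⇒ sig = ⟨2 | 2⟩

so the primitive-relation signature multiset is
    |P|=2: 9 collections, coeffs (), (), (1), (1), (1), (1), (1), (2), (2)


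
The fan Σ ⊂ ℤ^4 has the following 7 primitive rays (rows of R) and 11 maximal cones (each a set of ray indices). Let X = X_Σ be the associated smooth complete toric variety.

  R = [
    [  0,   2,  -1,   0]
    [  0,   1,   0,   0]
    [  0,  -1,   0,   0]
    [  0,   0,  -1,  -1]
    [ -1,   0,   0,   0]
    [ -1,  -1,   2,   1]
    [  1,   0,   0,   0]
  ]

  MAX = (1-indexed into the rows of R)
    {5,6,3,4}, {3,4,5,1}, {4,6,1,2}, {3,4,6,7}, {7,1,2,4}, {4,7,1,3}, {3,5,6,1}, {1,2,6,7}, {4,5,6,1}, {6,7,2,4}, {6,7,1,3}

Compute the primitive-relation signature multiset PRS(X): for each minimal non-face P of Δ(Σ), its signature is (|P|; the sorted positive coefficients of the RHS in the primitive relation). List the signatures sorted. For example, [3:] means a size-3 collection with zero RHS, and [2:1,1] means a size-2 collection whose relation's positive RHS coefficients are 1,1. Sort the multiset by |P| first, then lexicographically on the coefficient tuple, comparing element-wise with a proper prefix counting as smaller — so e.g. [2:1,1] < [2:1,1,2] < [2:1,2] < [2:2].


5 minimal non-faces of Δ(Σ) (on 7 rays):

  {2,3}:  v_{2} + v_{3} = 0  ⇒ sig = [2:]
  {5,7}:  v_{5} + v_{7} = 0  ⇒ sig = [2:]
  {2,5}:  v_{2} + v_{5} = v_{1} + v_{4} + v_{6}  ⇒ sig = [2:1,1,1]
  {1,3,4,6}:  v_{1} + v_{3} + v_{4} + v_{6} = v_{5}  ⇒ sig = [4:1]
  {1,4,6,7}:  v_{1} + v_{4} + v_{6} + v_{7} = v_{2}  ⇒ sig = [4:1]

Hence PRS(X_Σ) =
{ [2:] ×2,  [2:1,1,1],  [4:1] ×2 }


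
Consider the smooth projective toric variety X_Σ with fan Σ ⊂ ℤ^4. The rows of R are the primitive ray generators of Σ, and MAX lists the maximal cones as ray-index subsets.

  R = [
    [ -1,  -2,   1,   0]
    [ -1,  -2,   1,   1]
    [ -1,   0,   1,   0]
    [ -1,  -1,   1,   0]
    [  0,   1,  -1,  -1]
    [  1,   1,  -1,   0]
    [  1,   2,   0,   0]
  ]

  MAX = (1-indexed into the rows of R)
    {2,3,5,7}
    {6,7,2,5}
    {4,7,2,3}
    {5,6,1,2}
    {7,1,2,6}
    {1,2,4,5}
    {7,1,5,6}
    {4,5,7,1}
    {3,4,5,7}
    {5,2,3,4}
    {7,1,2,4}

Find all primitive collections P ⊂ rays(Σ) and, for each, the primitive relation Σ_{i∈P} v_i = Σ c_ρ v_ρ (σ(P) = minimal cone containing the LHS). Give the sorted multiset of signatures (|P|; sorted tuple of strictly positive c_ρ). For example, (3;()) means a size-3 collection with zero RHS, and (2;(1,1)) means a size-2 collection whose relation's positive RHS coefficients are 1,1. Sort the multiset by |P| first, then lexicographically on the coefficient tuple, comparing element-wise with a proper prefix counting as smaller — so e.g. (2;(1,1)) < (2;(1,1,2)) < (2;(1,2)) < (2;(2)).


5 minimal non-faces of Δ(Σ) (on 7 rays):

  • {4,6}:  v_{4} + v_{6} = 0  ⟹  sig = (2;())
  • {3,6}:  v_{3} + v_{6} = v_{2} + v_{5} + v_{7}  ⟹  sig = (2;(1,1,1))
  • {1,3}:  v_{1} + v_{3} = 2·v_{4}  ⟹  sig = (2;(2))
  • {1,2,5,7}:  v_{1} + v_{2} + v_{5} + v_{7} = v_{4}  ⟹  sig = (4;(1))
  • {2,4,5,7}:  v_{2} + v_{4} + v_{5} + v_{7} = v_{3}  ⟹  sig = (4;(1))

Signatures (|P|; sorted positive RHS coefficients), sorted:
    (2;())
    (2;(1,1,1))
    (2;(2))
    (4;(1))
    (4;(1))


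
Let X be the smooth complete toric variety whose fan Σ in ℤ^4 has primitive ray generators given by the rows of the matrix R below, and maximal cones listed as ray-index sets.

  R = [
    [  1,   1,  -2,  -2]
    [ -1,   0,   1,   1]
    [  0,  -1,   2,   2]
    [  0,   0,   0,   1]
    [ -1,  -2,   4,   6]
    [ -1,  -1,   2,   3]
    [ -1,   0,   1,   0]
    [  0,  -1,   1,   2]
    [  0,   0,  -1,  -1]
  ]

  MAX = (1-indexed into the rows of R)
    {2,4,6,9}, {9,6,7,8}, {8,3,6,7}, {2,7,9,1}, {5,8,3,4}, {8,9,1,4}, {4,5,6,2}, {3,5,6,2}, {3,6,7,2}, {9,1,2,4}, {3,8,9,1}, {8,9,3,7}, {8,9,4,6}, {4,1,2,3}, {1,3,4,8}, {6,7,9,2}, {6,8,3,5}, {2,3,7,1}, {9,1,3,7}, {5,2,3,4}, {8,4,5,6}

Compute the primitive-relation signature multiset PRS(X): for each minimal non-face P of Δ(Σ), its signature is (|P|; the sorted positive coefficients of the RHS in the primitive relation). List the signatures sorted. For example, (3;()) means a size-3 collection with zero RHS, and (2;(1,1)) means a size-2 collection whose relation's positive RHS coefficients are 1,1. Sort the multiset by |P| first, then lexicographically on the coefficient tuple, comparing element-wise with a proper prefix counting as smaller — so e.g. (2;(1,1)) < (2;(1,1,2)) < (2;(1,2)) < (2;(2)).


Σ has 11 primitive collections:

  • {1,6}:  v_{1} + v_{6} = v_{4}  →  sig = (2;(1))
  • {2,8}:  v_{2} + v_{8} = v_{6}  →  sig = (2;(1))
  • {4,7}:  v_{4} + v_{7} = v_{2}  →  sig = (2;(1))
  • {5,9}:  v_{5} + v_{9} = v_{6} + v_{8}  →  sig = (2;(1,1))
  • {5,7}:  v_{5} + v_{7} = v_{2} + v_{3} + v_{6}  →  sig = (2;(1,1,1))
  • {1,5}:  v_{1} + v_{5} = v_{3} + 2·v_{4}  →  sig = (2;(1,2))
  • {1,7,8}:  v_{1} + v_{7} + v_{8} = 0  →  sig = (3;())
  • {3,4,6}:  v_{3} + v_{4} + v_{6} = v_{5}  →  sig = (3;(1))
  • {3,4,9}:  v_{3} + v_{4} + v_{9} = v_{8}  →  sig = (3;(1))
  • {2,3,9}:  v_{2} + v_{3} + v_{9} = v_{7} + v_{8}  →  sig = (3;(1,1))
  • {3,6,9}:  v_{3} + v_{6} + v_{9} = v_{7} + 2·v_{8}  →  sig = (3;(1,2))

Signatures (|P|; sorted positive RHS coefficients), sorted:
    |P|=2: 6 collections, coeffs (1), (1), (1), (1,1), (1,1,1), (1,2)
    |P|=3: 5 collections, coeffs (), (1), (1), (1,1), (1,2)


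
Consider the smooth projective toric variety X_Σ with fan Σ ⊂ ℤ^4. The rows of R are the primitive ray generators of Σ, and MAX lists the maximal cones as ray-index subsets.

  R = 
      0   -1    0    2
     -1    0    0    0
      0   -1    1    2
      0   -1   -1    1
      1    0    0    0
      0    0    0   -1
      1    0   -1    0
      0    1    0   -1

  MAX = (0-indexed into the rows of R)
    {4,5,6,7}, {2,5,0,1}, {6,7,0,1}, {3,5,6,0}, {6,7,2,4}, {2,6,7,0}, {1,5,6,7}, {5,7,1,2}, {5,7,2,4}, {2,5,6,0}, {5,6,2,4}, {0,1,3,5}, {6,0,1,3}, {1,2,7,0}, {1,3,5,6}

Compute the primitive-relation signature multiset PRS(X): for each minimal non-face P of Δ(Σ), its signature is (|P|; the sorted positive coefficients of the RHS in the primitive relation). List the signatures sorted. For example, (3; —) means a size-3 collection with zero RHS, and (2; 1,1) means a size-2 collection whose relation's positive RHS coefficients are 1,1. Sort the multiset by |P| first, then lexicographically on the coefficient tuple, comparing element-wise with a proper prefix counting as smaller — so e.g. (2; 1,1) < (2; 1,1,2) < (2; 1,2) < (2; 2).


Primitive collections (9):

  P={1,4}:  v_{1} + v_{4} = 0  →  sig = (2; —)
  P={0,4}:  v_{0} + v_{4} = v_{2} + v_{6}  →  sig = (2; 1,1)
  P={3,7}:  v_{3} + v_{7} = v_{1} + v_{6}  →  sig = (2; 1,1)
  P={3,4}:  v_{3} + v_{4} = v_{0} + v_{5} + v_{6}  →  sig = (2; 1,1,1)
  P={2,3}:  v_{2} + v_{3} = 2·v_{0} + v_{5}  →  sig = (2; 1,2)
  P={0,5,7}:  v_{0} + v_{5} + v_{7} = 0  →  sig = (3; —)
  P={1,2,6}:  v_{1} + v_{2} + v_{6} = v_{0}  →  sig = (3; 1)
  P={0,1,5,6}:  v_{0} + v_{1} + v_{5} + v_{6} = v_{3}  →  sig = (4; 1)
  P={2,5,6,7}:  v_{2} + v_{5} + v_{6} + v_{7} = v_{4}  →  sig = (4; 1)

so the primitive-relation signature multiset is
    (2; —)
    (2; 1,1)
    (2; 1,1)
    (2; 1,1,1)
    (2; 1,2)
    (3; —)
    (3; 1)
    (4; 1)
    (4; 1)


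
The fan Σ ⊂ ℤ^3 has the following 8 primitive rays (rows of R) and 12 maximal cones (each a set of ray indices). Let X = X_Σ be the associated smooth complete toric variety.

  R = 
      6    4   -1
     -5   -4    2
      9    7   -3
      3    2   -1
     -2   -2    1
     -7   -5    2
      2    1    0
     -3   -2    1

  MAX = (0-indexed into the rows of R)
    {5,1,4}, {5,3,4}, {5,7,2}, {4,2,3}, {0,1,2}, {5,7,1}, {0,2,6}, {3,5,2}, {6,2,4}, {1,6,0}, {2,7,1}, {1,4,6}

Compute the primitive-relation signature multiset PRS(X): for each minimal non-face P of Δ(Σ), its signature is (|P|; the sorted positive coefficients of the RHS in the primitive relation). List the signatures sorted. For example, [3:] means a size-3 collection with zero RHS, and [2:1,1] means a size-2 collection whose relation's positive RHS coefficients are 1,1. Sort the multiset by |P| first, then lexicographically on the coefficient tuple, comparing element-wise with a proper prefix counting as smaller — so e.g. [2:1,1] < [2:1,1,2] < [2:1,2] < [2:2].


Δ(Σ) — 8 vertices, 14 min non-faces:

  P = {3,7}:  v_{3} + v_{7} = 0  →  sig = [2:]
  P = {1,3}:  v_{1} + v_{3} = v_{4}  →  sig = [2:1]
  P = {4,7}:  v_{4} + v_{7} = v_{1}  →  sig = [2:1]
  P = {5,6}:  v_{5} + v_{6} = v_{1}  →  sig = [2:1]
  P = {0,3}:  v_{0} + v_{3} = v_{2} + v_{4} + v_{6}  →  sig = [2:1,1,1]
  P = {0,5}:  v_{0} + v_{5} = 2·v_{1} + v_{2}  →  sig = [2:1,2]
  P = {3,6}:  v_{3} + v_{6} = v_{2} + 2·v_{4}  →  sig = [2:1,2]
  P = {6,7}:  v_{6} + v_{7} = 2·v_{1} + v_{2}  →  sig = [2:1,2]
  P = {0,4}:  v_{0} + v_{4} = 2·v_{6}  →  sig = [2:2]
  P = {0,7}:  v_{0} + v_{7} = 3·v_{1} + 2·v_{2}  →  sig = [2:2,3]
  P = {2,4,5}:  v_{2} + v_{4} + v_{5} = 0  →  sig = [3:]
  P = {1,2,4}:  v_{1} + v_{2} + v_{4} = v_{6}  →  sig = [3:1]
  P = {1,2,5}:  v_{1} + v_{2} + v_{5} = v_{7}  →  sig = [3:1]
  P = {1,2,6}:  v_{1} + v_{2} + v_{6} = v_{0}  →  sig = [3:1]

so the primitive-relation signature multiset is
    [2:]
    [2:1]
    [2:1]
    [2:1]
    [2:1,1,1]
    [2:1,2]
    [2:1,2]
    [2:1,2]
    [2:2]
    [2:2,3]
    [3:]
    [3:1]
    [3:1]
    [3:1]
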